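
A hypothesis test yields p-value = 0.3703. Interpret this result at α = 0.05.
Since p = 0.3703 > α = 0.05, fail to reject H₀.
There is insufficient evidence to reject the null hypothesis; the result is not statistically significant at the 0.05 level.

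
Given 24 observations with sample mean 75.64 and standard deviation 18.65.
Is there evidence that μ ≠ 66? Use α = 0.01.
One-sample t-test:
H₀: μ = 66
H₁: μ ≠ 66
df = n - 1 = 23
t = (x̄ - μ₀) / (s/√n) = (75.64 - 66) / (18.65/√24) = 2.532
p-value = 0.0186

Since p-value > α = 0.01, we fail to reject H₀.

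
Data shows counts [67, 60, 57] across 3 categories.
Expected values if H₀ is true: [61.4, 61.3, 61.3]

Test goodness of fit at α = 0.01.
Chi-square goodness of fit test:
H₀: observed counts match expected distribution
H₁: observed counts differ from expected distribution
df = k - 1 = 2
χ² = Σ(O - E)²/E
   = (67 - 61.4)²/61.4 + (60 - 61.3)²/61.3 + (57 - 61.3)²/61.3
   = 0.511 + 0.028 + 0.302
   = 0.84
p-value = 0.6571

Since p-value > α = 0.01, we fail to reject H₀.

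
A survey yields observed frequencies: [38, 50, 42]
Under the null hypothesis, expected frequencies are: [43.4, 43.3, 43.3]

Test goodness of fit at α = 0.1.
Chi-square goodness of fit test:
H₀: observed counts match expected distribution
H₁: observed counts differ from expected distribution
df = k - 1 = 2
χ² = Σ(O - E)²/E
   = (38 - 43.4)²/43.4 + (50 - 43.3)²/43.3 + (42 - 43.3)²/43.3
   = 0.672 + 1.037 + 0.039
   = 1.75
p-value = 0.4174

Since p-value > α = 0.1, we fail to reject H₀.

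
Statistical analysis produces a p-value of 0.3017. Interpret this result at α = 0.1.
Since p = 0.3017 > α = 0.1, fail to reject H₀.
There is insufficient evidence to reject the null hypothesis; the result is not statistically significant at the 0.1 level.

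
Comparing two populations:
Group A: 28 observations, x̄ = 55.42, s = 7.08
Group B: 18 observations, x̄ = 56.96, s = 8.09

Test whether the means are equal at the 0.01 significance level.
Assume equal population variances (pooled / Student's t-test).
Student's two-sample t-test (equal variances):
H₀: μ₁ = μ₂
H₁: μ₁ ≠ μ₂
df = n₁ + n₂ - 2 = 44
Pooled variance s_p² = [(n₁-1)s₁² + (n₂-1)s₂²] / (n₁ + n₂ - 2) = [(27)(7.08²) + (17)(8.09²)] / 44 = 56.0461
SE = √(s_p²(1/n₁ + 1/n₂)) = √(56.0461 × (1/28 + 1/18)) = 2.2617
t = (x̄₁ - x̄₂) / SE = (55.42 - 56.96) / 2.2617 = -1.54 / 2.2617 = -0.681
p-value = 0.4995

Since p-value > α = 0.01, we fail to reject H₀.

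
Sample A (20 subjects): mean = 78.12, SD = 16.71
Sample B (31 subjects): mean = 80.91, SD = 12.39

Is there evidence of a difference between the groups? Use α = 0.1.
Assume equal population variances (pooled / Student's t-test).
Student's two-sample t-test (equal variances):
H₀: μ₁ = μ₂
H₁: μ₁ ≠ μ₂
df = n₁ + n₂ - 2 = 49
Pooled variance s_p² = [(n₁-1)s₁² + (n₂-1)s₂²] / (n₁ + n₂ - 2) = [(19)(16.71²) + (30)(12.39²)] / 49 = 202.2576
SE = √(s_p²(1/n₁ + 1/n₂)) = √(202.2576 × (1/20 + 1/31)) = 4.0789
t = (x̄₁ - x̄₂) / SE = (78.12 - 80.91) / 4.0789 = -2.79 / 4.0789 = -0.684
p-value = 0.4972

Since p-value > α = 0.1, we fail to reject H₀.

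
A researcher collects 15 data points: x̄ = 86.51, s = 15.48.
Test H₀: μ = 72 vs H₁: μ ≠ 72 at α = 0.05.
One-sample t-test:
H₀: μ = 72
H₁: μ ≠ 72
df = n - 1 = 14
t = (x̄ - μ₀) / (s/√n) = (86.51 - 72) / (15.48/√15) = 3.630
p-value = 0.0027

Since p-value < α = 0.05, we reject H₀.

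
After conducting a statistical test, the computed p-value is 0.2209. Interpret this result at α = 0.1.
Since p = 0.2209 > α = 0.1, fail to reject H₀.
There is insufficient evidence to reject the null hypothesis; the result is not statistically significant at the 0.1 level.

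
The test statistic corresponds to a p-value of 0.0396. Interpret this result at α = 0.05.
Since p = 0.0396 < α = 0.05, reject H₀.
There is sufficient evidence to reject the null hypothesis; the result is statistically significant at the 0.05 level.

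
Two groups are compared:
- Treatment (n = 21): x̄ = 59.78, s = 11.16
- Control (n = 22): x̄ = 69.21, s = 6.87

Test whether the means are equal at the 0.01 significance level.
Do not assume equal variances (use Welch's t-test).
Welch's two-sample t-test:
H₀: μ₁ = μ₂
H₁: μ₁ ≠ μ₂
s₁²/n₁ = 11.16²/21 = 5.9307,  s₂²/n₂ = 6.87²/22 = 2.1453
SE = √(s₁²/n₁ + s₂²/n₂) = √(5.9307 + 2.1453) = 2.8418
df (Welch-Satterthwaite) = (s₁²/n₁ + s₂²/n₂)² / [(s₁²/n₁)²/(n₁-1) + (s₂²/n₂)²/(n₂-1)] ≈ 32.98
t = (x̄₁ - x̄₂) / SE = (59.78 - 69.21) / 2.8418 = -9.43 / 2.8418 = -3.318
p-value = 0.0022

Since p-value < α = 0.01, we reject H₀.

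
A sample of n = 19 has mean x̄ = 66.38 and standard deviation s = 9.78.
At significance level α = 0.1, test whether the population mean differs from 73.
One-sample t-test:
H₀: μ = 73
H₁: μ ≠ 73
df = n - 1 = 18
t = (x̄ - μ₀) / (s/√n) = (66.38 - 73) / (9.78/√19) = -2.951
p-value = 0.0086

Since p-value < α = 0.1, we reject H₀.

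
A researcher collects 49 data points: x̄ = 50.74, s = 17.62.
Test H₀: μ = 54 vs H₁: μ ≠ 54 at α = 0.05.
One-sample t-test:
H₀: μ = 54
H₁: μ ≠ 54
df = n - 1 = 48
t = (x̄ - μ₀) / (s/√n) = (50.74 - 54) / (17.62/√49) = -1.295
p-value = 0.2015

Since p-value > α = 0.05, we fail to reject H₀.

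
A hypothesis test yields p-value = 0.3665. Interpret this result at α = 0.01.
Since p = 0.3665 > α = 0.01, fail to reject H₀.
There is insufficient evidence to reject the null hypothesis; the result is not statistically significant at the 0.01 level.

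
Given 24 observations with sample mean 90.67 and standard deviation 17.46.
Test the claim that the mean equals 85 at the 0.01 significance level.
One-sample t-test:
H₀: μ = 85
H₁: μ ≠ 85
df = n - 1 = 23
t = (x̄ - μ₀) / (s/√n) = (90.67 - 85) / (17.46/√24) = 1.591
p-value = 0.1253

Since p-value > α = 0.01, we fail to reject H₀.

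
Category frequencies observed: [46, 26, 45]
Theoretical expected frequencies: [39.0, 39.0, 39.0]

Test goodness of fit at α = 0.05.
Chi-square goodness of fit test:
H₀: observed counts match expected distribution
H₁: observed counts differ from expected distribution
df = k - 1 = 2
χ² = Σ(O - E)²/E
   = (46 - 39.0)²/39.0 + (26 - 39.0)²/39.0 + (45 - 39.0)²/39.0
   = 1.256 + 4.333 + 0.923
   = 6.51
p-value = 0.0385

Since p-value < α = 0.05, we reject H₀.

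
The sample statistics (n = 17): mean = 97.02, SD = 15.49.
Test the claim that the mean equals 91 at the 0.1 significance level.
One-sample t-test:
H₀: μ = 91
H₁: μ ≠ 91
df = n - 1 = 16
t = (x̄ - μ₀) / (s/√n) = (97.02 - 91) / (15.49/√17) = 1.602
p-value = 0.1286

Since p-value > α = 0.1, we fail to reject H₀.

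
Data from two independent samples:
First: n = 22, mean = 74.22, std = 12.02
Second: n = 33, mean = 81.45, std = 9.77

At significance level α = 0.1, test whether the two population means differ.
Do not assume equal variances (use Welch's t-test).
Welch's two-sample t-test:
H₀: μ₁ = μ₂
H₁: μ₁ ≠ μ₂
s₁²/n₁ = 12.02²/22 = 6.5673,  s₂²/n₂ = 9.77²/33 = 2.8925
SE = √(s₁²/n₁ + s₂²/n₂) = √(6.5673 + 2.8925) = 3.0757
df (Welch-Satterthwaite) = (s₁²/n₁ + s₂²/n₂)² / [(s₁²/n₁)²/(n₁-1) + (s₂²/n₂)²/(n₂-1)] ≈ 38.65
t = (x̄₁ - x̄₂) / SE = (74.22 - 81.45) / 3.0757 = -7.23 / 3.0757 = -2.351
p-value = 0.0239

Since p-value < α = 0.1, we reject H₀.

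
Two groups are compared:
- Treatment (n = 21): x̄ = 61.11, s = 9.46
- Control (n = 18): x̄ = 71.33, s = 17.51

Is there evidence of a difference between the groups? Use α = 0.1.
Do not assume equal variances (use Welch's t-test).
Welch's two-sample t-test:
H₀: μ₁ = μ₂
H₁: μ₁ ≠ μ₂
s₁²/n₁ = 9.46²/21 = 4.2615,  s₂²/n₂ = 17.51²/18 = 17.0333
SE = √(s₁²/n₁ + s₂²/n₂) = √(4.2615 + 17.0333) = 4.6146
df (Welch-Satterthwaite) = (s₁²/n₁ + s₂²/n₂)² / [(s₁²/n₁)²/(n₁-1) + (s₂²/n₂)²/(n₂-1)] ≈ 25.23
t = (x̄₁ - x̄₂) / SE = (61.11 - 71.33) / 4.6146 = -10.22 / 4.6146 = -2.215
p-value = 0.0360

Since p-value < α = 0.1, we reject H₀.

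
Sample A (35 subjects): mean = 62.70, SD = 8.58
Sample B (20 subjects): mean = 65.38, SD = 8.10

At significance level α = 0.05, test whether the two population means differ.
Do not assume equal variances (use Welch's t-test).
Welch's two-sample t-test:
H₀: μ₁ = μ₂
H₁: μ₁ ≠ μ₂
s₁²/n₁ = 8.58²/35 = 2.1033,  s₂²/n₂ = 8.10²/20 = 3.2805
SE = √(s₁²/n₁ + s₂²/n₂) = √(2.1033 + 3.2805) = 2.3203
df (Welch-Satterthwaite) = (s₁²/n₁ + s₂²/n₂)² / [(s₁²/n₁)²/(n₁-1) + (s₂²/n₂)²/(n₂-1)] ≈ 41.61
t = (x̄₁ - x̄₂) / SE = (62.70 - 65.38) / 2.3203 = -2.68 / 2.3203 = -1.155
p-value = 0.2547

Since p-value > α = 0.05, we fail to reject H₀.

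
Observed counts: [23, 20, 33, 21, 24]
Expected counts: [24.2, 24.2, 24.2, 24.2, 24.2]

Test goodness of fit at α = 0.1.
Chi-square goodness of fit test:
H₀: observed counts match expected distribution
H₁: observed counts differ from expected distribution
df = k - 1 = 4
χ² = Σ(O - E)²/E
   = (23 - 24.2)²/24.2 + (20 - 24.2)²/24.2 + (33 - 24.2)²/24.2 + (21 - 24.2)²/24.2 + (24 - 24.2)²/24.2
   = 0.060 + 0.729 + 3.200 + 0.423 + 0.002
   = 4.41
p-value = 0.3530

Since p-value > α = 0.1, we fail to reject H₀.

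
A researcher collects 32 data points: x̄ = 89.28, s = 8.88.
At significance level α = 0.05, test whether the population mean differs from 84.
One-sample t-test:
H₀: μ = 84
H₁: μ ≠ 84
df = n - 1 = 31
t = (x̄ - μ₀) / (s/√n) = (89.28 - 84) / (8.88/√32) = 3.364
p-value = 0.0021

Since p-value < α = 0.05, we reject H₀.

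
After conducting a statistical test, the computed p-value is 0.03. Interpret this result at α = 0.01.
Since p = 0.03 > α = 0.01, fail to reject H₀.
There is insufficient evidence to reject the null hypothesis; the result is not statistically significant at the 0.01 level.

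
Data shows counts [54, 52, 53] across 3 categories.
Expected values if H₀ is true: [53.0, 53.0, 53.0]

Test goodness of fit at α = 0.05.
Chi-square goodness of fit test:
H₀: observed counts match expected distribution
H₁: observed counts differ from expected distribution
df = k - 1 = 2
χ² = Σ(O - E)²/E
   = (54 - 53.0)²/53.0 + (52 - 53.0)²/53.0 + (53 - 53.0)²/53.0
   = 0.019 + 0.019 + 0.000
   = 0.04
p-value = 0.9813

Since p-value > α = 0.05, we fail to reject H₀.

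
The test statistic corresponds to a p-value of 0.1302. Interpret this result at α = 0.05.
Since p = 0.1302 > α = 0.05, fail to reject H₀.
There is insufficient evidence to reject the null hypothesis; the result is not statistically significant at the 0.05 level.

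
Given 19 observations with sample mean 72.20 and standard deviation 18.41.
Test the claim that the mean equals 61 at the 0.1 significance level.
One-sample t-test:
H₀: μ = 61
H₁: μ ≠ 61
df = n - 1 = 18
t = (x̄ - μ₀) / (s/√n) = (72.20 - 61) / (18.41/√19) = 2.652
p-value = 0.0162

Since p-value < α = 0.1, we reject H₀.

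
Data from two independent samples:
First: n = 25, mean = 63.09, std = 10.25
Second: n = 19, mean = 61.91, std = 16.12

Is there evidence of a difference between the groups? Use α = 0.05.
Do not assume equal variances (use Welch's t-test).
Welch's two-sample t-test:
H₀: μ₁ = μ₂
H₁: μ₁ ≠ μ₂
s₁²/n₁ = 10.25²/25 = 4.2025,  s₂²/n₂ = 16.12²/19 = 13.6765
SE = √(s₁²/n₁ + s₂²/n₂) = √(4.2025 + 13.6765) = 4.2284
df (Welch-Satterthwaite) = (s₁²/n₁ + s₂²/n₂)² / [(s₁²/n₁)²/(n₁-1) + (s₂²/n₂)²/(n₂-1)] ≈ 28.73
t = (x̄₁ - x̄₂) / SE = (63.09 - 61.91) / 4.2284 = 1.18 / 4.2284 = 0.279
p-value = 0.7822

Since p-value > α = 0.05, we fail to reject H₀.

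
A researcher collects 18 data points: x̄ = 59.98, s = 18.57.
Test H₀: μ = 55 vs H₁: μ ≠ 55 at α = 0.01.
One-sample t-test:
H₀: μ = 55
H₁: μ ≠ 55
df = n - 1 = 17
t = (x̄ - μ₀) / (s/√n) = (59.98 - 55) / (18.57/√18) = 1.138
p-value = 0.2710

Since p-value > α = 0.01, we fail to reject H₀.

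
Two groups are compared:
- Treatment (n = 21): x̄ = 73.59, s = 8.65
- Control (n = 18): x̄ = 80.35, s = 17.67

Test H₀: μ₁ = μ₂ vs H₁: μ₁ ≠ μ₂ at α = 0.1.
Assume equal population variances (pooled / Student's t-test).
Student's two-sample t-test (equal variances):
H₀: μ₁ = μ₂
H₁: μ₁ ≠ μ₂
df = n₁ + n₂ - 2 = 37
Pooled variance s_p² = [(n₁-1)s₁² + (n₂-1)s₂²] / (n₁ + n₂ - 2) = [(20)(8.65²) + (17)(17.67²)] / 37 = 183.9011
SE = √(s_p²(1/n₁ + 1/n₂)) = √(183.9011 × (1/21 + 1/18)) = 4.3559
t = (x̄₁ - x̄₂) / SE = (73.59 - 80.35) / 4.3559 = -6.76 / 4.3559 = -1.552
p-value = 0.1292

Since p-value > α = 0.1, we fail to reject H₀.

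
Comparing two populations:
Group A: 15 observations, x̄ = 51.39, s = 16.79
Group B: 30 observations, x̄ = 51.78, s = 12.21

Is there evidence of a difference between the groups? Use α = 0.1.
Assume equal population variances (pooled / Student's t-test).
Student's two-sample t-test (equal variances):
H₀: μ₁ = μ₂
H₁: μ₁ ≠ μ₂
df = n₁ + n₂ - 2 = 43
Pooled variance s_p² = [(n₁-1)s₁² + (n₂-1)s₂²] / (n₁ + n₂ - 2) = [(14)(16.79²) + (29)(12.21²)] / 43 = 192.3278
SE = √(s_p²(1/n₁ + 1/n₂)) = √(192.3278 × (1/15 + 1/30)) = 4.3855
t = (x̄₁ - x̄₂) / SE = (51.39 - 51.78) / 4.3855 = -0.39 / 4.3855 = -0.089
p-value = 0.9296

Since p-value > α = 0.1, we fail to reject H₀.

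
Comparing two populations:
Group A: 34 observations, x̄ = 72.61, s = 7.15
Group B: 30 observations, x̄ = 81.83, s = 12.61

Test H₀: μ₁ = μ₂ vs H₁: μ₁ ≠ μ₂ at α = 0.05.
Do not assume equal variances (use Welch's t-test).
Welch's two-sample t-test:
H₀: μ₁ = μ₂
H₁: μ₁ ≠ μ₂
s₁²/n₁ = 7.15²/34 = 1.5036,  s₂²/n₂ = 12.61²/30 = 5.3004
SE = √(s₁²/n₁ + s₂²/n₂) = √(1.5036 + 5.3004) = 2.6084
df (Welch-Satterthwaite) = (s₁²/n₁ + s₂²/n₂)² / [(s₁²/n₁)²/(n₁-1) + (s₂²/n₂)²/(n₂-1)] ≈ 44.63
t = (x̄₁ - x̄₂) / SE = (72.61 - 81.83) / 2.6084 = -9.22 / 2.6084 = -3.535
p-value = 0.0010

Since p-value < α = 0.05, we reject H₀.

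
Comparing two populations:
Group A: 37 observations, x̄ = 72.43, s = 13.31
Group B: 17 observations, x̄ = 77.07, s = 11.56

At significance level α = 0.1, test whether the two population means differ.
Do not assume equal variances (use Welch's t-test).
Welch's two-sample t-test:
H₀: μ₁ = μ₂
H₁: μ₁ ≠ μ₂
s₁²/n₁ = 13.31²/37 = 4.7880,  s₂²/n₂ = 11.56²/17 = 7.8608
SE = √(s₁²/n₁ + s₂²/n₂) = √(4.7880 + 7.8608) = 3.5565
df (Welch-Satterthwaite) = (s₁²/n₁ + s₂²/n₂)² / [(s₁²/n₁)²/(n₁-1) + (s₂²/n₂)²/(n₂-1)] ≈ 35.56
t = (x̄₁ - x̄₂) / SE = (72.43 - 77.07) / 3.5565 = -4.64 / 3.5565 = -1.305
p-value = 0.2004

Since p-value > α = 0.1, we fail to reject H₀.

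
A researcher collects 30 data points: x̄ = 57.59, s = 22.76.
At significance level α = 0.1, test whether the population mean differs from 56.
One-sample t-test:
H₀: μ = 56
H₁: μ ≠ 56
df = n - 1 = 29
t = (x̄ - μ₀) / (s/√n) = (57.59 - 56) / (22.76/√30) = 0.383
p-value = 0.7048

Since p-value > α = 0.1, we fail to reject H₀.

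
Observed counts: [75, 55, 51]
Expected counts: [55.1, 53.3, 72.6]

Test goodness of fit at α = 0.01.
Chi-square goodness of fit test:
H₀: observed counts match expected distribution
H₁: observed counts differ from expected distribution
df = k - 1 = 2
χ² = Σ(O - E)²/E
   = (75 - 55.1)²/55.1 + (55 - 53.3)²/53.3 + (51 - 72.6)²/72.6
   = 7.187 + 0.054 + 6.426
   = 13.67
p-value = 0.0011

Since p-value < α = 0.01, we reject H₀.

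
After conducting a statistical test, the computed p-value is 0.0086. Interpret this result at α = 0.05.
Since p = 0.0086 < α = 0.05, reject H₀.
There is sufficient evidence to reject the null hypothesis; the result is statistically significant at the 0.05 level.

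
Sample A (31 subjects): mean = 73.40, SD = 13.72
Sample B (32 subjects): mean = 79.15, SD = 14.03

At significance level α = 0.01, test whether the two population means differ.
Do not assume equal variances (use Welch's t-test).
Welch's two-sample t-test:
H₀: μ₁ = μ₂
H₁: μ₁ ≠ μ₂
s₁²/n₁ = 13.72²/31 = 6.0722,  s₂²/n₂ = 14.03²/32 = 6.1513
SE = √(s₁²/n₁ + s₂²/n₂) = √(6.0722 + 6.1513) = 3.4962
df (Welch-Satterthwaite) = (s₁²/n₁ + s₂²/n₂)² / [(s₁²/n₁)²/(n₁-1) + (s₂²/n₂)²/(n₂-1)] ≈ 60.99
t = (x̄₁ - x̄₂) / SE = (73.40 - 79.15) / 3.4962 = -5.75 / 3.4962 = -1.645
p-value = 0.1052

Since p-value > α = 0.01, we fail to reject H₀.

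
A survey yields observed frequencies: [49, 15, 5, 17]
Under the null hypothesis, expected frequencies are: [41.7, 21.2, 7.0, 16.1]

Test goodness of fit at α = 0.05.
Chi-square goodness of fit test:
H₀: observed counts match expected distribution
H₁: observed counts differ from expected distribution
df = k - 1 = 3
χ² = Σ(O - E)²/E
   = (49 - 41.7)²/41.7 + (15 - 21.2)²/21.2 + (5 - 7.0)²/7.0 + (17 - 16.1)²/16.1
   = 1.278 + 1.813 + 0.571 + 0.050
   = 3.71
p-value = 0.2942

Since p-value > α = 0.05, we fail to reject H₀.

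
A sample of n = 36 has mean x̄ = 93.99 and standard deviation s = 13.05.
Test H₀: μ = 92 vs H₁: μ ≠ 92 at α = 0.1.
One-sample t-test:
H₀: μ = 92
H₁: μ ≠ 92
df = n - 1 = 35
t = (x̄ - μ₀) / (s/√n) = (93.99 - 92) / (13.05/√36) = 0.915
p-value = 0.3665

Since p-value > α = 0.1, we fail to reject H₀.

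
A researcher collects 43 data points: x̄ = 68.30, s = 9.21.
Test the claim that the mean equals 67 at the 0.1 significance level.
One-sample t-test:
H₀: μ = 67
H₁: μ ≠ 67
df = n - 1 = 42
t = (x̄ - μ₀) / (s/√n) = (68.30 - 67) / (9.21/√43) = 0.926
p-value = 0.3599

Since p-value > α = 0.1, we fail to reject H₀.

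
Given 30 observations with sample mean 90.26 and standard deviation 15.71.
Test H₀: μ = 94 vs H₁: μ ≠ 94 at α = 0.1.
One-sample t-test:
H₀: μ = 94
H₁: μ ≠ 94
df = n - 1 = 29
t = (x̄ - μ₀) / (s/√n) = (90.26 - 94) / (15.71/√30) = -1.304
p-value = 0.2025

Since p-value > α = 0.1, we fail to reject H₀.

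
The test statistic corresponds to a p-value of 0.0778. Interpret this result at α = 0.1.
Since p = 0.0778 < α = 0.1, reject H₀.
There is sufficient evidence to reject the null hypothesis; the result is statistically significant at the 0.1 level.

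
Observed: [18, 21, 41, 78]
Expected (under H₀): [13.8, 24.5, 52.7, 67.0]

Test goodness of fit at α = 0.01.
Chi-square goodness of fit test:
H₀: observed counts match expected distribution
H₁: observed counts differ from expected distribution
df = k - 1 = 3
χ² = Σ(O - E)²/E
   = (18 - 13.8)²/13.8 + (21 - 24.5)²/24.5 + (41 - 52.7)²/52.7 + (78 - 67.0)²/67.0
   = 1.278 + 0.500 + 2.598 + 1.806
   = 6.18
p-value = 0.1031

Since p-value > α = 0.01, we fail to reject H₀.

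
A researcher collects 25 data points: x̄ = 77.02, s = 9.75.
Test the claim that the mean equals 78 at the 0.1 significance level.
One-sample t-test:
H₀: μ = 78
H₁: μ ≠ 78
df = n - 1 = 24
t = (x̄ - μ₀) / (s/√n) = (77.02 - 78) / (9.75/√25) = -0.503
p-value = 0.6199

Since p-value > α = 0.1, we fail to reject H₀.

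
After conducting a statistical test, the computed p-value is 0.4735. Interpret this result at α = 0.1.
Since p = 0.4735 > α = 0.1, fail to reject H₀.
There is insufficient evidence to reject the null hypothesis; the result is not statistically significant at the 0.1 level.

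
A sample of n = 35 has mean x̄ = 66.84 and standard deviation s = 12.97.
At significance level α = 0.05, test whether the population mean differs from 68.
One-sample t-test:
H₀: μ = 68
H₁: μ ≠ 68
df = n - 1 = 34
t = (x̄ - μ₀) / (s/√n) = (66.84 - 68) / (12.97/√35) = -0.529
p-value = 0.6002

Since p-value > α = 0.05, we fail to reject H₀.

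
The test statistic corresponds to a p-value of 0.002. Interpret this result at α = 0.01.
Since p = 0.002 < α = 0.01, reject H₀.
There is sufficient evidence to reject the null hypothesis; the result is statistically significant at the 0.01 level.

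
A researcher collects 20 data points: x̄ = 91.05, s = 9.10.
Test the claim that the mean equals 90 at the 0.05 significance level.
One-sample t-test:
H₀: μ = 90
H₁: μ ≠ 90
df = n - 1 = 19
t = (x̄ - μ₀) / (s/√n) = (91.05 - 90) / (9.10/√20) = 0.516
p-value = 0.6118

Since p-value > α = 0.05, we fail to reject H₀.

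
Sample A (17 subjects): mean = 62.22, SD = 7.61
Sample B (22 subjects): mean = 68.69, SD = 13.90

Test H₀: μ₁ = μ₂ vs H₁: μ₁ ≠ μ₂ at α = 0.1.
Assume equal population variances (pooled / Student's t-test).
Student's two-sample t-test (equal variances):
H₀: μ₁ = μ₂
H₁: μ₁ ≠ μ₂
df = n₁ + n₂ - 2 = 37
Pooled variance s_p² = [(n₁-1)s₁² + (n₂-1)s₂²] / (n₁ + n₂ - 2) = [(16)(7.61²) + (21)(13.90²)] / 37 = 134.7028
SE = √(s_p²(1/n₁ + 1/n₂)) = √(134.7028 × (1/17 + 1/22)) = 3.7479
t = (x̄₁ - x̄₂) / SE = (62.22 - 68.69) / 3.7479 = -6.47 / 3.7479 = -1.726
p-value = 0.0926

Since p-value < α = 0.1, we reject H₀.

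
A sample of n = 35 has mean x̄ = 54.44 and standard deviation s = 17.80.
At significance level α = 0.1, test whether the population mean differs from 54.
One-sample t-test:
H₀: μ = 54
H₁: μ ≠ 54
df = n - 1 = 34
t = (x̄ - μ₀) / (s/√n) = (54.44 - 54) / (17.80/√35) = 0.146
p-value = 0.8846

Since p-value > α = 0.1, we fail to reject H₀.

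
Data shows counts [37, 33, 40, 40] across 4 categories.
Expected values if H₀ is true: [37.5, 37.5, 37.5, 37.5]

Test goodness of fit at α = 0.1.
Chi-square goodness of fit test:
H₀: observed counts match expected distribution
H₁: observed counts differ from expected distribution
df = k - 1 = 3
χ² = Σ(O - E)²/E
   = (37 - 37.5)²/37.5 + (33 - 37.5)²/37.5 + (40 - 37.5)²/37.5 + (40 - 37.5)²/37.5
   = 0.007 + 0.540 + 0.167 + 0.167
   = 0.88
p-value = 0.8303

Since p-value > α = 0.1, we fail to reject H₀.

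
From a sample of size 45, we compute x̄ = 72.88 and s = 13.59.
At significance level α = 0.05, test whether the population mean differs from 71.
One-sample t-test:
H₀: μ = 71
H₁: μ ≠ 71
df = n - 1 = 44
t = (x̄ - μ₀) / (s/√n) = (72.88 - 71) / (13.59/√45) = 0.928
p-value = 0.3585

Since p-value > α = 0.05, we fail to reject H₀.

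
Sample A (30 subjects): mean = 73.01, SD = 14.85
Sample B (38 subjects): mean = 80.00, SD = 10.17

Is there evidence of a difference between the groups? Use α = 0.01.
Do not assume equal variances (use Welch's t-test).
Welch's two-sample t-test:
H₀: μ₁ = μ₂
H₁: μ₁ ≠ μ₂
s₁²/n₁ = 14.85²/30 = 7.3507,  s₂²/n₂ = 10.17²/38 = 2.7218
SE = √(s₁²/n₁ + s₂²/n₂) = √(7.3507 + 2.7218) = 3.1737
df (Welch-Satterthwaite) = (s₁²/n₁ + s₂²/n₂)² / [(s₁²/n₁)²/(n₁-1) + (s₂²/n₂)²/(n₂-1)] ≈ 49.17
t = (x̄₁ - x̄₂) / SE = (73.01 - 80.00) / 3.1737 = -6.99 / 3.1737 = -2.202
p-value = 0.0324

Since p-value > α = 0.01, we fail to reject H₀.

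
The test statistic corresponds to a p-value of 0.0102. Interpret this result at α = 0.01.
Since p = 0.0102 > α = 0.01, fail to reject H₀.
There is insufficient evidence to reject the null hypothesis; the result is not statistically significant at the 0.01 level.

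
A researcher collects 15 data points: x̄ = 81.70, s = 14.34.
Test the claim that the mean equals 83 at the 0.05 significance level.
One-sample t-test:
H₀: μ = 83
H₁: μ ≠ 83
df = n - 1 = 14
t = (x̄ - μ₀) / (s/√n) = (81.70 - 83) / (14.34/√15) = -0.351
p-value = 0.7307

Since p-value > α = 0.05, we fail to reject H₀.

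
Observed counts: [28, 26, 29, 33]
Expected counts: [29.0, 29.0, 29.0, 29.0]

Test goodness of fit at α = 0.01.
Chi-square goodness of fit test:
H₀: observed counts match expected distribution
H₁: observed counts differ from expected distribution
df = k - 1 = 3
χ² = Σ(O - E)²/E
   = (28 - 29.0)²/29.0 + (26 - 29.0)²/29.0 + (29 - 29.0)²/29.0 + (33 - 29.0)²/29.0
   = 0.034 + 0.310 + 0.000 + 0.552
   = 0.90
p-value = 0.8263

Since p-value > α = 0.01, we fail to reject H₀.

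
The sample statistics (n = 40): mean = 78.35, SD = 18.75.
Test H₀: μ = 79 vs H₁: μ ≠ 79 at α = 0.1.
One-sample t-test:
H₀: μ = 79
H₁: μ ≠ 79
df = n - 1 = 39
t = (x̄ - μ₀) / (s/√n) = (78.35 - 79) / (18.75/√40) = -0.219
p-value = 0.8276

Since p-value > α = 0.1, we fail to reject H₀.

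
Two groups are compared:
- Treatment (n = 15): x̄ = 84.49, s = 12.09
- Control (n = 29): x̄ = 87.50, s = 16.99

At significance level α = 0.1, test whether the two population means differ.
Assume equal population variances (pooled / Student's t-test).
Student's two-sample t-test (equal variances):
H₀: μ₁ = μ₂
H₁: μ₁ ≠ μ₂
df = n₁ + n₂ - 2 = 42
Pooled variance s_p² = [(n₁-1)s₁² + (n₂-1)s₂²] / (n₁ + n₂ - 2) = [(14)(12.09²) + (28)(16.99²)] / 42 = 241.1628
SE = √(s_p²(1/n₁ + 1/n₂)) = √(241.1628 × (1/15 + 1/29)) = 4.9390
t = (x̄₁ - x̄₂) / SE = (84.49 - 87.50) / 4.9390 = -3.01 / 4.9390 = -0.609
p-value = 0.5455

Since p-value > α = 0.1, we fail to reject H₀.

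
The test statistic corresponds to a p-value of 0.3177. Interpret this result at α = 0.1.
Since p = 0.3177 > α = 0.1, fail to reject H₀.
There is insufficient evidence to reject the null hypothesis; the result is not statistically significant at the 0.1 level.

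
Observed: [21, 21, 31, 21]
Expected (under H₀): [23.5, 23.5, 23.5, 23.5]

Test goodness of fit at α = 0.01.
Chi-square goodness of fit test:
H₀: observed counts match expected distribution
H₁: observed counts differ from expected distribution
df = k - 1 = 3
χ² = Σ(O - E)²/E
   = (21 - 23.5)²/23.5 + (21 - 23.5)²/23.5 + (31 - 23.5)²/23.5 + (21 - 23.5)²/23.5
   = 0.266 + 0.266 + 2.394 + 0.266
   = 3.19
p-value = 0.3630

Since p-value > α = 0.01, we fail to reject H₀.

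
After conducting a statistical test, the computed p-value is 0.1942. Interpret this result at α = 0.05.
Since p = 0.1942 > α = 0.05, fail to reject H₀.
There is insufficient evidence to reject the null hypothesis; the result is not statistically significant at the 0.05 level.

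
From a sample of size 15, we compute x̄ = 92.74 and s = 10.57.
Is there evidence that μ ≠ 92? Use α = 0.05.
One-sample t-test:
H₀: μ = 92
H₁: μ ≠ 92
df = n - 1 = 14
t = (x̄ - μ₀) / (s/√n) = (92.74 - 92) / (10.57/√15) = 0.271
p-value = 0.7902

Since p-value > α = 0.05, we fail to reject H₀.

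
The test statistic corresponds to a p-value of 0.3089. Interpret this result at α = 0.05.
Since p = 0.3089 > α = 0.05, fail to reject H₀.
There is insufficient evidence to reject the null hypothesis; the result is not statistically significant at the 0.05 level.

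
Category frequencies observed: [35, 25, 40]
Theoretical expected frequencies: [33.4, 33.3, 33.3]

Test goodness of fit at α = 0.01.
Chi-square goodness of fit test:
H₀: observed counts match expected distribution
H₁: observed counts differ from expected distribution
df = k - 1 = 2
χ² = Σ(O - E)²/E
   = (35 - 33.4)²/33.4 + (25 - 33.3)²/33.3 + (40 - 33.3)²/33.3
   = 0.077 + 2.069 + 1.348
   = 3.49
p-value = 0.1743

Since p-value > α = 0.01, we fail to reject H₀.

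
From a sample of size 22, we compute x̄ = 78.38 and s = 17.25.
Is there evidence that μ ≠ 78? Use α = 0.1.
One-sample t-test:
H₀: μ = 78
H₁: μ ≠ 78
df = n - 1 = 21
t = (x̄ - μ₀) / (s/√n) = (78.38 - 78) / (17.25/√22) = 0.103
p-value = 0.9187

Since p-value > α = 0.1, we fail to reject H₀.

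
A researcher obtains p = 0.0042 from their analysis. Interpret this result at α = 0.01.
Since p = 0.0042 < α = 0.01, reject H₀.
There is sufficient evidence to reject the null hypothesis; the result is statistically significant at the 0.01 level.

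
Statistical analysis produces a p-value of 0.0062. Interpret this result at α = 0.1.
Since p = 0.0062 < α = 0.1, reject H₀.
There is sufficient evidence to reject the null hypothesis; the result is statistically significant at the 0.1 level.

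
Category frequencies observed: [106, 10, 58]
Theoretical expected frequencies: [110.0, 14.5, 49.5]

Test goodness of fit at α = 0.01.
Chi-square goodness of fit test:
H₀: observed counts match expected distribution
H₁: observed counts differ from expected distribution
df = k - 1 = 2
χ² = Σ(O - E)²/E
   = (106 - 110.0)²/110.0 + (10 - 14.5)²/14.5 + (58 - 49.5)²/49.5
   = 0.145 + 1.397 + 1.460
   = 3.00
p-value = 0.2230

Since p-value > α = 0.01, we fail to reject H₀.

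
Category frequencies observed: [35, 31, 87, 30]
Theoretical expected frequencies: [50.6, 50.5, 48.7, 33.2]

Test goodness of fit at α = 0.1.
Chi-square goodness of fit test:
H₀: observed counts match expected distribution
H₁: observed counts differ from expected distribution
df = k - 1 = 3
χ² = Σ(O - E)²/E
   = (35 - 50.6)²/50.6 + (31 - 50.5)²/50.5 + (87 - 48.7)²/48.7 + (30 - 33.2)²/33.2
   = 4.809 + 7.530 + 30.121 + 0.308
   = 42.77
p-value < 0.0001

Since p-value < α = 0.1, we reject H₀.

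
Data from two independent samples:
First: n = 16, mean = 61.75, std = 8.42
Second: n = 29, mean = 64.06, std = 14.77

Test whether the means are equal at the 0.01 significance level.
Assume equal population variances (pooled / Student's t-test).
Student's two-sample t-test (equal variances):
H₀: μ₁ = μ₂
H₁: μ₁ ≠ μ₂
df = n₁ + n₂ - 2 = 43
Pooled variance s_p² = [(n₁-1)s₁² + (n₂-1)s₂²] / (n₁ + n₂ - 2) = [(15)(8.42²) + (28)(14.77²)] / 43 = 166.7844
SE = √(s_p²(1/n₁ + 1/n₂)) = √(166.7844 × (1/16 + 1/29)) = 4.0218
t = (x̄₁ - x̄₂) / SE = (61.75 - 64.06) / 4.0218 = -2.31 / 4.0218 = -0.574
p-value = 0.5687

Since p-value > α = 0.01, we fail to reject H₀.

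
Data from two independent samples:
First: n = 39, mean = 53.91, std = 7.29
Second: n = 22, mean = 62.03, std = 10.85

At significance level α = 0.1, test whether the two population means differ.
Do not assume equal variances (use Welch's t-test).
Welch's two-sample t-test:
H₀: μ₁ = μ₂
H₁: μ₁ ≠ μ₂
s₁²/n₁ = 7.29²/39 = 1.3627,  s₂²/n₂ = 10.85²/22 = 5.3510
SE = √(s₁²/n₁ + s₂²/n₂) = √(1.3627 + 5.3510) = 2.5911
df (Welch-Satterthwaite) = (s₁²/n₁ + s₂²/n₂)² / [(s₁²/n₁)²/(n₁-1) + (s₂²/n₂)²/(n₂-1)] ≈ 31.91
t = (x̄₁ - x̄₂) / SE = (53.91 - 62.03) / 2.5911 = -8.12 / 2.5911 = -3.134
p-value = 0.0037

Since p-value < α = 0.1, we reject H₀.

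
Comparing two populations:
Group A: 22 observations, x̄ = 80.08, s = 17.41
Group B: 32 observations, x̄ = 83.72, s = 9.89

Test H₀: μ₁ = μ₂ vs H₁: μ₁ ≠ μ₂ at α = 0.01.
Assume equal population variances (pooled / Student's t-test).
Student's two-sample t-test (equal variances):
H₀: μ₁ = μ₂
H₁: μ₁ ≠ μ₂
df = n₁ + n₂ - 2 = 52
Pooled variance s_p² = [(n₁-1)s₁² + (n₂-1)s₂²] / (n₁ + n₂ - 2) = [(21)(17.41²) + (31)(9.89²)] / 52 = 180.7201
SE = √(s_p²(1/n₁ + 1/n₂)) = √(180.7201 × (1/22 + 1/32)) = 3.7232
t = (x̄₁ - x̄₂) / SE = (80.08 - 83.72) / 3.7232 = -3.64 / 3.7232 = -0.978
p-value = 0.3328

Since p-value > α = 0.01, we fail to reject H₀.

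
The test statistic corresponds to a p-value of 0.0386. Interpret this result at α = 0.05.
Since p = 0.0386 < α = 0.05, reject H₀.
There is sufficient evidence to reject the null hypothesis; the result is statistically significant at the 0.05 level.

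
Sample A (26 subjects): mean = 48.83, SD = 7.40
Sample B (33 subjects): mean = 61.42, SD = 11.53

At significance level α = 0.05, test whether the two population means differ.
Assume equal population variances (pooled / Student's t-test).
Student's two-sample t-test (equal variances):
H₀: μ₁ = μ₂
H₁: μ₁ ≠ μ₂
df = n₁ + n₂ - 2 = 57
Pooled variance s_p² = [(n₁-1)s₁² + (n₂-1)s₂²] / (n₁ + n₂ - 2) = [(25)(7.40²) + (32)(11.53²)] / 57 = 98.6510
SE = √(s_p²(1/n₁ + 1/n₂)) = √(98.6510 × (1/26 + 1/33)) = 2.6046
t = (x̄₁ - x̄₂) / SE = (48.83 - 61.42) / 2.6046 = -12.59 / 2.6046 = -4.834
p-value < 0.0001

Since p-value < α = 0.05, we reject H₀.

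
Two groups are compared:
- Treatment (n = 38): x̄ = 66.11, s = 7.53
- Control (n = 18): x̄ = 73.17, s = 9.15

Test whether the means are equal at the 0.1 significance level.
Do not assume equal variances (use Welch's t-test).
Welch's two-sample t-test:
H₀: μ₁ = μ₂
H₁: μ₁ ≠ μ₂
s₁²/n₁ = 7.53²/38 = 1.4921,  s₂²/n₂ = 9.15²/18 = 4.6513
SE = √(s₁²/n₁ + s₂²/n₂) = √(1.4921 + 4.6513) = 2.4786
df (Welch-Satterthwaite) = (s₁²/n₁ + s₂²/n₂)² / [(s₁²/n₁)²/(n₁-1) + (s₂²/n₂)²/(n₂-1)] ≈ 28.32
t = (x̄₁ - x̄₂) / SE = (66.11 - 73.17) / 2.4786 = -7.06 / 2.4786 = -2.848
p-value = 0.0081

Since p-value < α = 0.1, we reject H₀.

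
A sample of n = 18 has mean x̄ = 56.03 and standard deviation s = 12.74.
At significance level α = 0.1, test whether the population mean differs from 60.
One-sample t-test:
H₀: μ = 60
H₁: μ ≠ 60
df = n - 1 = 17
t = (x̄ - μ₀) / (s/√n) = (56.03 - 60) / (12.74/√18) = -1.322
p-value = 0.2037

Since p-value > α = 0.1, we fail to reject H₀.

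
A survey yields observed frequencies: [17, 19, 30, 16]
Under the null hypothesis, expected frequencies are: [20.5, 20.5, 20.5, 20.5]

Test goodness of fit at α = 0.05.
Chi-square goodness of fit test:
H₀: observed counts match expected distribution
H₁: observed counts differ from expected distribution
df = k - 1 = 3
χ² = Σ(O - E)²/E
   = (17 - 20.5)²/20.5 + (19 - 20.5)²/20.5 + (30 - 20.5)²/20.5 + (16 - 20.5)²/20.5
   = 0.598 + 0.110 + 4.402 + 0.988
   = 6.10
p-value = 0.1070

Since p-value > α = 0.05, we fail to reject H₀.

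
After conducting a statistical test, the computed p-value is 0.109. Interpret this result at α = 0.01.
Since p = 0.109 > α = 0.01, fail to reject H₀.
There is insufficient evidence to reject the null hypothesis; the result is not statistically significant at the 0.01 level.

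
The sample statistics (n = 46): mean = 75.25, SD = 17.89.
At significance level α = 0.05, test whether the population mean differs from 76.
One-sample t-test:
H₀: μ = 76
H₁: μ ≠ 76
df = n - 1 = 45
t = (x̄ - μ₀) / (s/√n) = (75.25 - 76) / (17.89/√46) = -0.284
p-value = 0.7775

Since p-value > α = 0.05, we fail to reject H₀.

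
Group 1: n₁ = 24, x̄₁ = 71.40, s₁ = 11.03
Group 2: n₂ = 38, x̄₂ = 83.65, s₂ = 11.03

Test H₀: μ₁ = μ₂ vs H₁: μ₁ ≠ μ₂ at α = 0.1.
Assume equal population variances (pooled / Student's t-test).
Student's two-sample t-test (equal variances):
H₀: μ₁ = μ₂
H₁: μ₁ ≠ μ₂
df = n₁ + n₂ - 2 = 60
Pooled variance s_p² = [(n₁-1)s₁² + (n₂-1)s₂²] / (n₁ + n₂ - 2) = [(23)(11.03²) + (37)(11.03²)] / 60 = 121.6609
SE = √(s_p²(1/n₁ + 1/n₂)) = √(121.6609 × (1/24 + 1/38)) = 2.8759
t = (x̄₁ - x̄₂) / SE = (71.40 - 83.65) / 2.8759 = -12.25 / 2.8759 = -4.260
p-value = 0.0001

Since p-value < α = 0.1, we reject H₀.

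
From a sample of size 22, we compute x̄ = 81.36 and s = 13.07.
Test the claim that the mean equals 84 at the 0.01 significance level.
One-sample t-test:
H₀: μ = 84
H₁: μ ≠ 84
df = n - 1 = 21
t = (x̄ - μ₀) / (s/√n) = (81.36 - 84) / (13.07/√22) = -0.947
p-value = 0.3542

Since p-value > α = 0.01, we fail to reject H₀.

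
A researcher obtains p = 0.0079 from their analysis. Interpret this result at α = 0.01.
Since p = 0.0079 < α = 0.01, reject H₀.
There is sufficient evidence to reject the null hypothesis; the result is statistically significant at the 0.01 level.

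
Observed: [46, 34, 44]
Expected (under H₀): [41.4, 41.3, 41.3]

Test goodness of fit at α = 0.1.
Chi-square goodness of fit test:
H₀: observed counts match expected distribution
H₁: observed counts differ from expected distribution
df = k - 1 = 2
χ² = Σ(O - E)²/E
   = (46 - 41.4)²/41.4 + (34 - 41.3)²/41.3 + (44 - 41.3)²/41.3
   = 0.511 + 1.290 + 0.177
   = 1.98
p-value = 0.3720

Since p-value > α = 0.1, we fail to reject H₀.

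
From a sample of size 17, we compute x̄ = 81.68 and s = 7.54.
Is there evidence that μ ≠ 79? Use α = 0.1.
One-sample t-test:
H₀: μ = 79
H₁: μ ≠ 79
df = n - 1 = 16
t = (x̄ - μ₀) / (s/√n) = (81.68 - 79) / (7.54/√17) = 1.466
p-value = 0.1622

Since p-value > α = 0.1, we fail to reject H₀.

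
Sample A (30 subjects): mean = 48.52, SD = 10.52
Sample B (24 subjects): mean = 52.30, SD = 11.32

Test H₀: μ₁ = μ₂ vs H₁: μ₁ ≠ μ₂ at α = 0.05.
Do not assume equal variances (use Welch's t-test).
Welch's two-sample t-test:
H₀: μ₁ = μ₂
H₁: μ₁ ≠ μ₂
s₁²/n₁ = 10.52²/30 = 3.6890,  s₂²/n₂ = 11.32²/24 = 5.3393
SE = √(s₁²/n₁ + s₂²/n₂) = √(3.6890 + 5.3393) = 3.0047
df (Welch-Satterthwaite) = (s₁²/n₁ + s₂²/n₂)² / [(s₁²/n₁)²/(n₁-1) + (s₂²/n₂)²/(n₂-1)] ≈ 47.70
t = (x̄₁ - x̄₂) / SE = (48.52 - 52.30) / 3.0047 = -3.78 / 3.0047 = -1.258
p-value = 0.2145

Since p-value > α = 0.05, we fail to reject H₀.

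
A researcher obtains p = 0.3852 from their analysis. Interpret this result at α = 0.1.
Since p = 0.3852 > α = 0.1, fail to reject H₀.
There is insufficient evidence to reject the null hypothesis; the result is not statistically significant at the 0.1 level.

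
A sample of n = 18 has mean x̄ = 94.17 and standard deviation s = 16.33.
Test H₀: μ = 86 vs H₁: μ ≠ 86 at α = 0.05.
One-sample t-test:
H₀: μ = 86
H₁: μ ≠ 86
df = n - 1 = 17
t = (x̄ - μ₀) / (s/√n) = (94.17 - 86) / (16.33/√18) = 2.123
p-value = 0.0488

Since p-value < α = 0.05, we reject H₀.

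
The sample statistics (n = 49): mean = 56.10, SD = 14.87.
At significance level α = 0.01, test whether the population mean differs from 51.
One-sample t-test:
H₀: μ = 51
H₁: μ ≠ 51
df = n - 1 = 48
t = (x̄ - μ₀) / (s/√n) = (56.10 - 51) / (14.87/√49) = 2.401
p-value = 0.0203

Since p-value > α = 0.01, we fail to reject H₀.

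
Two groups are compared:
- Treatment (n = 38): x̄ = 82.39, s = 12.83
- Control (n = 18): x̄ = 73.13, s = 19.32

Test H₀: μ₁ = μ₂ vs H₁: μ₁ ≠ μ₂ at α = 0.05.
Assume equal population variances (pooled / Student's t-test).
Student's two-sample t-test (equal variances):
H₀: μ₁ = μ₂
H₁: μ₁ ≠ μ₂
df = n₁ + n₂ - 2 = 54
Pooled variance s_p² = [(n₁-1)s₁² + (n₂-1)s₂²] / (n₁ + n₂ - 2) = [(37)(12.83²) + (17)(19.32²)] / 54 = 230.2961
SE = √(s_p²(1/n₁ + 1/n₂)) = √(230.2961 × (1/38 + 1/18)) = 4.3422
t = (x̄₁ - x̄₂) / SE = (82.39 - 73.13) / 4.3422 = 9.26 / 4.3422 = 2.133
p-value = 0.0375

Since p-value < α = 0.05, we reject H₀.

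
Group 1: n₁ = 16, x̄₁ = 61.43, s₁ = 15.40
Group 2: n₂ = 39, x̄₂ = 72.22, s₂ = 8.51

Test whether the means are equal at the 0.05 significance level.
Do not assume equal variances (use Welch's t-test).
Welch's two-sample t-test:
H₀: μ₁ = μ₂
H₁: μ₁ ≠ μ₂
s₁²/n₁ = 15.40²/16 = 14.8225,  s₂²/n₂ = 8.51²/39 = 1.8569
SE = √(s₁²/n₁ + s₂²/n₂) = √(14.8225 + 1.8569) = 4.0840
df (Welch-Satterthwaite) = (s₁²/n₁ + s₂²/n₂)² / [(s₁²/n₁)²/(n₁-1) + (s₂²/n₂)²/(n₂-1)] ≈ 18.88
t = (x̄₁ - x̄₂) / SE = (61.43 - 72.22) / 4.0840 = -10.79 / 4.0840 = -2.642
p-value = 0.0161

Since p-value < α = 0.05, we reject H₀.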